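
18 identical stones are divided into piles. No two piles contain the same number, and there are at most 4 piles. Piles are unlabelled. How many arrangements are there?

There are too many to list fully; the first 12 (by largest part) are:
18
17+1
16+2
15+3
15+2+1
14+4
14+3+1
13+5
13+4+1
13+3+2
12+6
12+5+1
…and 31 more, for 43 total.

43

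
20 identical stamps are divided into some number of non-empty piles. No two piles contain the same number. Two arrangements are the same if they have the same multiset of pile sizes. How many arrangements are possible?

64

A partial list (first 12 by largest part):
20
1+19
2+18
3+17
1+2+17
4+16
1+3+16
5+15
1+4+15
2+3+15
6+14
1+5+14
…and 52 more, for 64 total.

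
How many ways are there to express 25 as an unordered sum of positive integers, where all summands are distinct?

142

Systematic enumeration (by largest part, then next-largest, …) yields 142.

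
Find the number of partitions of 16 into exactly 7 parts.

A partial list (first 12 by largest part):
10 + 1 + 1 + 1 + 1 + 1 + 1
9 + 2 + 1 + 1 + 1 + 1 + 1
8 + 3 + 1 + 1 + 1 + 1 + 1
8 + 2 + 2 + 1 + 1 + 1 + 1
7 + 4 + 1 + 1 + 1 + 1 + 1
7 + 3 + 2 + 1 + 1 + 1 + 1
7 + 2 + 2 + 2 + 1 + 1 + 1
6 + 5 + 1 + 1 + 1 + 1 + 1
6 + 4 + 2 + 1 + 1 + 1 + 1
6 + 3 + 3 + 1 + 1 + 1 + 1
6 + 3 + 2 + 2 + 1 + 1 + 1
6 + 2 + 2 + 2 + 2 + 1 + 1
…and 16 more, for 28 total.

28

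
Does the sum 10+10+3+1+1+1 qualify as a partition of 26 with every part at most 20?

Yes

The parts sum to 26, and the condition 'no summand exceeds 20' holds.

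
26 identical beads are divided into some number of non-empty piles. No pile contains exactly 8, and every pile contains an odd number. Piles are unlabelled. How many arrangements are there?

Enumerating by decreasing first part gives 165 partitions in all.

165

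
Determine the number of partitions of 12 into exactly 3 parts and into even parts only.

3

Listing the qualifying partitions of 12:
8,2,2
6,4,2
4,4,4
That's 3 in total.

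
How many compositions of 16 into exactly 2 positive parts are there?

15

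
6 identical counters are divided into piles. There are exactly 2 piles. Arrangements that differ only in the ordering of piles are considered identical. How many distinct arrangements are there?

3

They are:
5,1
4,2
3,3
Counting gives 3.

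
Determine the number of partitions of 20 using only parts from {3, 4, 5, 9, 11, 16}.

12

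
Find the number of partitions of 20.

Systematic enumeration (by largest part, then next-largest, …) yields 627.

627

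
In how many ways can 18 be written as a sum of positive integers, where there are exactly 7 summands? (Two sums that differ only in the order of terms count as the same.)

A partial list (first 12 by largest part):
1, 1, 1, 1, 1, 1, 12
1, 1, 1, 1, 1, 2, 11
1, 1, 1, 1, 1, 3, 10
1, 1, 1, 1, 2, 2, 10
1, 1, 1, 1, 1, 4, 9
1, 1, 1, 1, 2, 3, 9
1, 1, 1, 2, 2, 2, 9
1, 1, 1, 1, 1, 5, 8
1, 1, 1, 1, 2, 4, 8
1, 1, 1, 1, 3, 3, 8
1, 1, 1, 2, 2, 3, 8
1, 1, 2, 2, 2, 2, 8
…and 37 more, for 49 total.

49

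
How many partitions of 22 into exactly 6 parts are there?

136

Direct enumeration gives 136 partitions.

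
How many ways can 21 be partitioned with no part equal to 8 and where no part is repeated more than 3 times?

331

Counting exhaustively, 331 partitions satisfy the conditions.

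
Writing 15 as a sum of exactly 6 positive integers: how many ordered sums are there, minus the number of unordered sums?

Compositions: C(14,5) = 2002.
Unordered (partitions into 6 parts): 26.
Difference: 2002 − 26 = 1976.

1976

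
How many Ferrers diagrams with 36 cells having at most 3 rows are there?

127

There are 127 such partitions.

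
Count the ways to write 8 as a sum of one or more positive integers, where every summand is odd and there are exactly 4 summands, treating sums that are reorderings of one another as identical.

2

They are:
5+1+1+1
3+3+1+1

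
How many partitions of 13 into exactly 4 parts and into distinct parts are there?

3

Listing the qualifying partitions of 13:
1, 2, 3, 7
1, 2, 4, 6
1, 3, 4, 5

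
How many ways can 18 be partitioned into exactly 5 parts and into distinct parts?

The partitions of 18 that satisfy the conditions:
8+4+3+2+1
7+5+3+2+1
6+5+4+2+1

3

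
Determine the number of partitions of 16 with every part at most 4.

64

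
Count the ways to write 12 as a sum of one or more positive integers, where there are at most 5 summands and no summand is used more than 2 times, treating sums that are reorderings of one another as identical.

35

There are too many to list fully; the first 12 (by largest part) are:
12
11, 1
10, 2
10, 1, 1
9, 3
9, 2, 1
8, 4
8, 3, 1
8, 2, 2
8, 2, 1, 1
7, 5
7, 4, 1
…and 23 more, for 35 total.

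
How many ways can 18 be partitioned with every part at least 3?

There are too many to list fully; the first 12 (by largest part) are:
18
15+3
14+4
13+5
12+6
12+3+3
11+7
11+4+3
10+8
10+5+3
10+4+4
9+9
…and 21 more, for 33 total.

33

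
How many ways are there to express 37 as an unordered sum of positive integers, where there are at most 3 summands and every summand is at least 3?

There are 97 such partitions.

97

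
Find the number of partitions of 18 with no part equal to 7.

329

A full systematic count gives 329.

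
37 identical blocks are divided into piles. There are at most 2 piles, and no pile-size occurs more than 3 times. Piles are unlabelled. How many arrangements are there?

Listing the qualifying partitions of 37:
37
36,1
35,2
34,3
33,4
32,5
31,6
30,7
29,8
28,9
27,10
26,11
25,12
24,13
23,14
22,15
21,16
20,17
19,18
That's 19 in total.

19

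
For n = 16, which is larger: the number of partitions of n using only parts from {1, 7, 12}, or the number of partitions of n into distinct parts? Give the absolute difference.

Partitions of 16 using only parts from {1, 7, 12}: 4.
Partitions of 16 into distinct parts: 32.
|4 − 32| = 28.

28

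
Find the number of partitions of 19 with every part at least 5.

10

The partitions of 19 that satisfy the conditions:
19
14,5
13,6
12,7
11,8
10,9
9,5,5
8,6,5
7,7,5
7,6,6
That's 10 in total.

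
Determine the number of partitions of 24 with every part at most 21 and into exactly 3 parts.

47

A partial list (first 12 by largest part):
21 + 2 + 1
20 + 3 + 1
20 + 2 + 2
19 + 4 + 1
19 + 3 + 2
18 + 5 + 1
18 + 4 + 2
18 + 3 + 3
17 + 6 + 1
17 + 5 + 2
17 + 4 + 3
16 + 7 + 1
…and 35 more, for 47 total.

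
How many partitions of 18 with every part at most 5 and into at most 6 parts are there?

29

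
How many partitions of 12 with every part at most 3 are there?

19

Enumerating:
3, 3, 3, 3
3, 3, 3, 2, 1
3, 3, 3, 1, 1, 1
3, 3, 2, 2, 2
3, 3, 2, 2, 1, 1
3, 3, 2, 1, 1, 1, 1
3, 3, 1, 1, 1, 1, 1, 1
3, 2, 2, 2, 2, 1
3, 2, 2, 2, 1, 1, 1
3, 2, 2, 1, 1, 1, 1, 1
3, 2, 1, 1, 1, 1, 1, 1, 1
3, 1, 1, 1, 1, 1, 1, 1, 1, 1
2, 2, 2, 2, 2, 2
2, 2, 2, 2, 2, 1, 1
2, 2, 2, 2, 1, 1, 1, 1
2, 2, 2, 1, 1, 1, 1, 1, 1
2, 2, 1, 1, 1, 1, 1, 1, 1, 1
2, 1, 1, 1, 1, 1, 1, 1, 1, 1, 1
1, 1, 1, 1, 1, 1, 1, 1, 1, 1, 1, 1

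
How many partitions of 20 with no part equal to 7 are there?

A full systematic count gives 526.

526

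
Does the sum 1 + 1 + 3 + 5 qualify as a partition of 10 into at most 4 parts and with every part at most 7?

The parts sum to 10, and the condition 'there are at most 4 summands' holds; the condition 'no summand exceeds 7' holds.

Yes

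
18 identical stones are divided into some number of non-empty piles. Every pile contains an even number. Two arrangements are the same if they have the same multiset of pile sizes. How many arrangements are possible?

A partial list (first 12 by largest part):
18
2, 16
4, 14
2, 2, 14
6, 12
2, 4, 12
2, 2, 2, 12
8, 10
2, 6, 10
4, 4, 10
2, 2, 4, 10
2, 2, 2, 2, 10
…and 18 more, for 30 total.

30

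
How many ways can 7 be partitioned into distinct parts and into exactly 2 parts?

3

They are:
6, 1
5, 2
4, 3
Counting gives 3.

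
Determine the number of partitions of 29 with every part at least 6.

32

There are too many to list fully; the first 12 (by largest part) are:
29
23, 6
22, 7
21, 8
20, 9
19, 10
18, 11
17, 12
17, 6, 6
16, 13
16, 7, 6
15, 14
…and 20 more, for 32 total.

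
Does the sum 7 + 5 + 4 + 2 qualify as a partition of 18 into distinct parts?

Yes

The parts sum to 18, and the condition 'all summands are distinct' holds.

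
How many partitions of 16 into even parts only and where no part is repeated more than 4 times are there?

Enumerating:
16
2,14
4,12
2,2,12
6,10
2,4,10
2,2,2,10
8,8
2,6,8
4,4,8
2,2,4,8
2,2,2,2,8
4,6,6
2,2,6,6
2,4,4,6
2,2,2,4,6
4,4,4,4
2,2,4,4,4
2,2,2,2,4,4

19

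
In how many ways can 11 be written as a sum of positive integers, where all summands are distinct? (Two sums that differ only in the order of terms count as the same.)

The partitions of 11 that satisfy the conditions:
11
10 + 1
9 + 2
8 + 3
8 + 2 + 1
7 + 4
7 + 3 + 1
6 + 5
6 + 4 + 1
6 + 3 + 2
5 + 4 + 2
5 + 3 + 2 + 1
That's 12 in total.

12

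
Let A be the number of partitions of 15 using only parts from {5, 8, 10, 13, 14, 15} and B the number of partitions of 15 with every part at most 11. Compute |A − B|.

Partitions of 15 using only parts from {5, 8, 10, 13, 14, 15}: 3.
Partitions of 15 with every part at most 11: 169.
|3 − 169| = 166.

166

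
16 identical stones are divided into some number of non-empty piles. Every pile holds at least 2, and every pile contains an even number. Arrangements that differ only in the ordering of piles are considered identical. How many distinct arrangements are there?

Listing the qualifying partitions of 16:
16
2,14
4,12
2,2,12
6,10
2,4,10
2,2,2,10
8,8
2,6,8
4,4,8
2,2,4,8
2,2,2,2,8
4,6,6
2,2,6,6
2,4,4,6
2,2,2,4,6
2,2,2,2,2,6
4,4,4,4
2,2,4,4,4
2,2,2,2,4,4
2,2,2,2,2,2,4
2,2,2,2,2,2,2,2
Counting gives 22.

22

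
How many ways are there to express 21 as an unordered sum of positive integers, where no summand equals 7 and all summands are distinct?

58

There are too many to list fully; the first 12 (by largest part) are:
21
1, 20
2, 19
3, 18
1, 2, 18
4, 17
1, 3, 17
5, 16
1, 4, 16
2, 3, 16
6, 15
1, 5, 15
…and 46 more, for 58 total.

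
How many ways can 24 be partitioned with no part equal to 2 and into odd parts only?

122

Systematic enumeration (by largest part, then next-largest, …) yields 122.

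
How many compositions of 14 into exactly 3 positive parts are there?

78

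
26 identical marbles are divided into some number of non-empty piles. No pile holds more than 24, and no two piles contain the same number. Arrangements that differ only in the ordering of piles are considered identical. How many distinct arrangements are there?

163

Direct enumeration gives 163 partitions.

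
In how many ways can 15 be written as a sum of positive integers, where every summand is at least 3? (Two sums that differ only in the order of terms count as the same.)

17

Listing the qualifying partitions of 15:
15
3+12
4+11
5+10
6+9
3+3+9
7+8
3+4+8
3+5+7
4+4+7
3+6+6
4+5+6
3+3+3+6
5+5+5
3+3+4+5
3+4+4+4
3+3+3+3+3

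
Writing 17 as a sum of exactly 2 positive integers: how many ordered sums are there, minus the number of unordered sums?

8

Ordered (compositions into 2 parts): C(16,1) = 16.
Unordered (partitions into 2 parts): 8.
Difference: 16 − 8 = 8.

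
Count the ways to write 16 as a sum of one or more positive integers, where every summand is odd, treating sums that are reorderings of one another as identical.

A partial list (first 12 by largest part):
15 + 1
13 + 3
13 + 1 + 1 + 1
11 + 5
11 + 3 + 1 + 1
11 + 1 + 1 + 1 + 1 + 1
9 + 7
9 + 5 + 1 + 1
9 + 3 + 3 + 1
9 + 3 + 1 + 1 + 1 + 1
9 + 1 + 1 + 1 + 1 + 1 + 1 + 1
7 + 7 + 1 + 1
…and 20 more, for 32 total.

32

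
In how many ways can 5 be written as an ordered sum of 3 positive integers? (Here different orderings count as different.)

A composition of 5 into 3 positive parts is chosen by placing 2 dividers among the 4 gaps between 5 units: C(4,2) = 6.

6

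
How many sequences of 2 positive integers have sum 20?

19

Place 1 bars in the 19 internal gaps of a row of 20 dots: C(19,1) = 19.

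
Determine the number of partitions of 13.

There are 101 such partitions.

101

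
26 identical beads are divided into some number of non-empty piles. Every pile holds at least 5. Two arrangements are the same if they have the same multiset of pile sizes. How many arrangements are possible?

36

There are too many to list fully; the first 12 (by largest part) are:
26
21, 5
20, 6
19, 7
18, 8
17, 9
16, 10
16, 5, 5
15, 11
15, 6, 5
14, 12
14, 7, 5
…and 24 more, for 36 total.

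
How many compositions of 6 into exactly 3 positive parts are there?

10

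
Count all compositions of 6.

Each of the 5 gaps between 6 units is either a break or not: 2^5 = 32.

32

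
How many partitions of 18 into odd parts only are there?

A partial list (first 12 by largest part):
17,1
15,3
15,1,1,1
13,5
13,3,1,1
13,1,1,1,1,1
11,7
11,5,1,1
11,3,3,1
11,3,1,1,1,1
11,1,1,1,1,1,1,1
9,9
…and 34 more, for 46 total.

46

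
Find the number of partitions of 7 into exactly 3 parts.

Listing the qualifying partitions of 7:
5, 1, 1
4, 2, 1
3, 3, 1
3, 2, 2
Counting gives 4.

4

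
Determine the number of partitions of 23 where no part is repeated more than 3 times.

Enumerating by decreasing first part gives 592 partitions in all.

592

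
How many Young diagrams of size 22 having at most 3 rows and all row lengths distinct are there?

41

A partial list (first 12 by largest part):
22
21 + 1
20 + 2
19 + 3
19 + 2 + 1
18 + 4
18 + 3 + 1
17 + 5
17 + 4 + 1
17 + 3 + 2
16 + 6
16 + 5 + 1
…and 29 more, for 41 total.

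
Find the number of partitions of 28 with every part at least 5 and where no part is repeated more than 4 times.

A partial list (first 12 by largest part):
28
5,23
6,22
7,21
8,20
9,19
10,18
5,5,18
11,17
5,6,17
12,16
5,7,16
…and 38 more, for 50 total.

50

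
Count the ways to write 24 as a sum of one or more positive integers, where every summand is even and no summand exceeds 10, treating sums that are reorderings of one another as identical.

47

There are too many to list fully; the first 12 (by largest part) are:
4,10,10
2,2,10,10
6,8,10
2,4,8,10
2,2,2,8,10
2,6,6,10
4,4,6,10
2,2,4,6,10
2,2,2,2,6,10
2,4,4,4,10
2,2,2,4,4,10
2,2,2,2,2,4,10
…and 35 more, for 47 total.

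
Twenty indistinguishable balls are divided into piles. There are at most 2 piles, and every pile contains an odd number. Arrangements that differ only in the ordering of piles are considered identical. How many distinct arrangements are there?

5

Enumerating:
19,1
17,3
15,5
13,7
11,9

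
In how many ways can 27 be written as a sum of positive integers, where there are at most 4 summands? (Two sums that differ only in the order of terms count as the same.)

225

Direct enumeration gives 225 partitions.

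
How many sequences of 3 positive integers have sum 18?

Place 2 bars in the 17 internal gaps of a row of 18 dots: C(17,2) = 136.

136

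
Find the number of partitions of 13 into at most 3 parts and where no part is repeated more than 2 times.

21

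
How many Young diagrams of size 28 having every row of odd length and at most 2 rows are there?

7

They are:
1, 27
3, 25
5, 23
7, 21
9, 19
11, 17
13, 15
Counting gives 7.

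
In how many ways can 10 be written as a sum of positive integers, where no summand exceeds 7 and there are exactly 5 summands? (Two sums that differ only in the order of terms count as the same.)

The partitions of 10 that satisfy the conditions:
1 + 1 + 1 + 1 + 6
1 + 1 + 1 + 2 + 5
1 + 1 + 1 + 3 + 4
1 + 1 + 2 + 2 + 4
1 + 1 + 2 + 3 + 3
1 + 2 + 2 + 2 + 3
2 + 2 + 2 + 2 + 2
That's 7 in total.

7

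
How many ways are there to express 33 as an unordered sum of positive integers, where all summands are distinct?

A full systematic count gives 448.

448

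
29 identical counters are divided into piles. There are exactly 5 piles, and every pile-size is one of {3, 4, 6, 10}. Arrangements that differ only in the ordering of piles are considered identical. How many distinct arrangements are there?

2

Enumerating:
10+10+3+3+3
10+6+6+4+3
That's 2 in total.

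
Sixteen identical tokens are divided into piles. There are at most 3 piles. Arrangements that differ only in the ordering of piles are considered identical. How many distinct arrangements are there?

A partial list (first 12 by largest part):
16
15+1
14+2
14+1+1
13+3
13+2+1
12+4
12+3+1
12+2+2
11+5
11+4+1
11+3+2
…and 18 more, for 30 total.

30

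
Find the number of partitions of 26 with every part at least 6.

The partitions of 26 that satisfy the conditions:
26
6 + 20
7 + 19
8 + 18
9 + 17
10 + 16
11 + 15
12 + 14
6 + 6 + 14
13 + 13
6 + 7 + 13
6 + 8 + 12
7 + 7 + 12
6 + 9 + 11
7 + 8 + 11
6 + 10 + 10
7 + 9 + 10
8 + 8 + 10
8 + 9 + 9
6 + 6 + 6 + 8
6 + 6 + 7 + 7

21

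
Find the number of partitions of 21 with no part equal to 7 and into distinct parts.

58

There are too many to list fully; the first 12 (by largest part) are:
21
20 + 1
19 + 2
18 + 3
18 + 2 + 1
17 + 4
17 + 3 + 1
16 + 5
16 + 4 + 1
16 + 3 + 2
15 + 6
15 + 5 + 1
…and 46 more, for 58 total.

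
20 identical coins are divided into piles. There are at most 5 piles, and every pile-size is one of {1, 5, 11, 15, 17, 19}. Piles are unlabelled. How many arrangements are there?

Listing the qualifying partitions of 20:
1 + 19
1 + 1 + 1 + 17
5 + 15
5 + 5 + 5 + 5
Counting gives 4.

4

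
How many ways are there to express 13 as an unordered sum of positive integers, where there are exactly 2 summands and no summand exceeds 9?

3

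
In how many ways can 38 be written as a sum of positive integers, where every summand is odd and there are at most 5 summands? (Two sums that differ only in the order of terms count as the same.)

82

Direct enumeration gives 82 partitions.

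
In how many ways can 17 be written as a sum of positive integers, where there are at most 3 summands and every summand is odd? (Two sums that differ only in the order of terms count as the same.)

9

Listing the qualifying partitions of 17:
17
15+1+1
13+3+1
11+5+1
11+3+3
9+7+1
9+5+3
7+7+3
7+5+5
Counting gives 9.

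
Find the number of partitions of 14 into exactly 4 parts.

23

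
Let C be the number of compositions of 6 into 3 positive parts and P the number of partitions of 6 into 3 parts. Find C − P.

7

Ordered (compositions into 3 parts): C(5,2) = 10.
Unordered (partitions into 3 parts): 3.
Difference: 10 − 3 = 7.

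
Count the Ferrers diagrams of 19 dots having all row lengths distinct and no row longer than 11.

A partial list (first 12 by largest part):
11 + 8
11 + 7 + 1
11 + 6 + 2
11 + 5 + 3
11 + 5 + 2 + 1
11 + 4 + 3 + 1
10 + 9
10 + 8 + 1
10 + 7 + 2
10 + 6 + 3
10 + 6 + 2 + 1
10 + 5 + 4
…and 23 more, for 35 total.

35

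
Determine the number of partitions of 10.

A partial list (first 12 by largest part):
10
9, 1
8, 2
8, 1, 1
7, 3
7, 2, 1
7, 1, 1, 1
6, 4
6, 3, 1
6, 2, 2
6, 2, 1, 1
6, 1, 1, 1, 1
…and 30 more, for 42 total.

42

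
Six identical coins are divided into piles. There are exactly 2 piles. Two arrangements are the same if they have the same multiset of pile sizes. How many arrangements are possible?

3

Listing the qualifying partitions of 6:
5, 1
4, 2
3, 3
Counting gives 3.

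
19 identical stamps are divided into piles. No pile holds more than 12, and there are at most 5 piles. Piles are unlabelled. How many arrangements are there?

137

Direct enumeration gives 137 partitions.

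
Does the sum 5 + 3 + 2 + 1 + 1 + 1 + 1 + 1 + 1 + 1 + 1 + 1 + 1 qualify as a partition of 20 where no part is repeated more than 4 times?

No

The parts sum to 20, and the condition 'no summand is used more than 4 times' is violated.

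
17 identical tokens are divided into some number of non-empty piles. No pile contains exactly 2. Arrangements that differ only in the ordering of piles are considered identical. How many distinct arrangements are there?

121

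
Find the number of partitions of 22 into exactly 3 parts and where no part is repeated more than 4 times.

40

A partial list (first 12 by largest part):
20+1+1
19+2+1
18+3+1
18+2+2
17+4+1
17+3+2
16+5+1
16+4+2
16+3+3
15+6+1
15+5+2
15+4+3
…and 28 more, for 40 total.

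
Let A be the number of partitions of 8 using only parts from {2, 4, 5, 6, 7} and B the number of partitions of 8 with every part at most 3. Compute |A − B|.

Partitions of 8 using only parts from {2, 4, 5, 6, 7}: 4.
Partitions of 8 with every part at most 3: 10.
|4 − 10| = 6.

6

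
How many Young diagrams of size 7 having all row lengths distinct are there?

5

The partitions of 7 that satisfy the conditions:
7
1+6
2+5
3+4
1+2+4
That's 5 in total.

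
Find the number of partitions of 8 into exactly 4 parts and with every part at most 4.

4

Listing the qualifying partitions of 8:
1, 1, 2, 4
1, 1, 3, 3
1, 2, 2, 3
2, 2, 2, 2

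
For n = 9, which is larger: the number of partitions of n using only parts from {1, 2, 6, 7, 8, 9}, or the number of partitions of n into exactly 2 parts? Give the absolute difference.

7

Partitions of 9 using only parts from {1, 2, 6, 7, 8, 9}: 11.
Partitions of 9 into exactly 2 parts: 4.
|11 − 4| = 7.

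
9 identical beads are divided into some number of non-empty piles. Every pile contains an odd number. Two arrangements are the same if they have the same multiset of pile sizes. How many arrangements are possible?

Enumerating:
9
7,1,1
5,3,1
5,1,1,1,1
3,3,3
3,3,1,1,1
3,1,1,1,1,1,1
1,1,1,1,1,1,1,1,1

8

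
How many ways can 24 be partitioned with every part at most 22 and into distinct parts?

A full systematic count gives 120.

120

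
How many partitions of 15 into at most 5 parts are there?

Counting exhaustively, 84 partitions satisfy the conditions.

84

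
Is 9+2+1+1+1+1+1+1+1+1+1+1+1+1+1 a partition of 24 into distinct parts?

No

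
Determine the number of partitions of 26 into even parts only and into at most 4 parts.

39

A partial list (first 12 by largest part):
26
24+2
22+4
22+2+2
20+6
20+4+2
20+2+2+2
18+8
18+6+2
18+4+4
18+4+2+2
16+10
…and 27 more, for 39 total.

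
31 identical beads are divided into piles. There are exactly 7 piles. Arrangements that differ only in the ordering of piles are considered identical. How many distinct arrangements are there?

Counting exhaustively, 733 partitions satisfy the conditions.

733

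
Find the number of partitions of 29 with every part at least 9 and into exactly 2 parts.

6

They are:
9+20
10+19
11+18
12+17
13+16
14+15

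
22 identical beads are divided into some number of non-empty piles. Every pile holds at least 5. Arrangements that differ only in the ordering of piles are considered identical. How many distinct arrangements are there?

18

Listing the qualifying partitions of 22:
22
17+5
16+6
15+7
14+8
13+9
12+10
12+5+5
11+11
11+6+5
10+7+5
10+6+6
9+8+5
9+7+6
8+8+6
8+7+7
7+5+5+5
6+6+5+5
That's 18 in total.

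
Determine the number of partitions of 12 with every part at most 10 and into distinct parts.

Listing the qualifying partitions of 12:
10, 2
9, 3
9, 2, 1
8, 4
8, 3, 1
7, 5
7, 4, 1
7, 3, 2
6, 5, 1
6, 4, 2
6, 3, 2, 1
5, 4, 3
5, 4, 2, 1
That's 13 in total.

13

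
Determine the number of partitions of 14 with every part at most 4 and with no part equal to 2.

They are:
1 + 1 + 4 + 4 + 4
3 + 3 + 4 + 4
1 + 1 + 1 + 3 + 4 + 4
1 + 1 + 1 + 1 + 1 + 1 + 4 + 4
1 + 3 + 3 + 3 + 4
1 + 1 + 1 + 1 + 3 + 3 + 4
1 + 1 + 1 + 1 + 1 + 1 + 1 + 3 + 4
1 + 1 + 1 + 1 + 1 + 1 + 1 + 1 + 1 + 1 + 4
1 + 1 + 3 + 3 + 3 + 3
1 + 1 + 1 + 1 + 1 + 3 + 3 + 3
1 + 1 + 1 + 1 + 1 + 1 + 1 + 1 + 3 + 3
1 + 1 + 1 + 1 + 1 + 1 + 1 + 1 + 1 + 1 + 1 + 3
1 + 1 + 1 + 1 + 1 + 1 + 1 + 1 + 1 + 1 + 1 + 1 + 1 + 1

13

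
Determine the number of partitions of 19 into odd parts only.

54

A partial list (first 12 by largest part):
19
17, 1, 1
15, 3, 1
15, 1, 1, 1, 1
13, 5, 1
13, 3, 3
13, 3, 1, 1, 1
13, 1, 1, 1, 1, 1, 1
11, 7, 1
11, 5, 3
11, 5, 1, 1, 1
11, 3, 3, 1, 1
…and 42 more, for 54 total.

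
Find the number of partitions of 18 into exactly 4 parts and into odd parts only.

11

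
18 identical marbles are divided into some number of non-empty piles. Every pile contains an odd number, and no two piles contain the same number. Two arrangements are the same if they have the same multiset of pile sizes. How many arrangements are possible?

The partitions of 18 that satisfy the conditions:
17 + 1
15 + 3
13 + 5
11 + 7
9 + 5 + 3 + 1
Counting gives 5.

5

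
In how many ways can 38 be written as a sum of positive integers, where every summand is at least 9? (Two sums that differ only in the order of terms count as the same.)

There are too many to list fully; the first 12 (by largest part) are:
38
9+29
10+28
11+27
12+26
13+25
14+24
15+23
16+22
17+21
18+20
9+9+20
…and 18 more, for 30 total.

30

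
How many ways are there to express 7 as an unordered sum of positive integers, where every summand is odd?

The partitions of 7 that satisfy the conditions:
7
5, 1, 1
3, 3, 1
3, 1, 1, 1, 1
1, 1, 1, 1, 1, 1, 1
That's 5 in total.

5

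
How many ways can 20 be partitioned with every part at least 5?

13

The partitions of 20 that satisfy the conditions:
20
15+5
14+6
13+7
12+8
11+9
10+10
10+5+5
9+6+5
8+7+5
8+6+6
7+7+6
5+5+5+5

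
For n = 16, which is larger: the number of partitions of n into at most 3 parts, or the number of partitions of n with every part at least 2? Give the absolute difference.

25

Partitions of 16 into at most 3 parts: 30.
Partitions of 16 with every part at least 2: 55.
|30 − 55| = 25.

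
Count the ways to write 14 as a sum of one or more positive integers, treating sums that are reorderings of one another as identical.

135

Enumerating by decreasing first part gives 135 partitions in all.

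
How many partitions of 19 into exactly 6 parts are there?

Systematic enumeration (by largest part, then next-largest, …) yields 71.

71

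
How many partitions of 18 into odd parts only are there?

There are too many to list fully; the first 12 (by largest part) are:
17 + 1
15 + 3
15 + 1 + 1 + 1
13 + 5
13 + 3 + 1 + 1
13 + 1 + 1 + 1 + 1 + 1
11 + 7
11 + 5 + 1 + 1
11 + 3 + 3 + 1
11 + 3 + 1 + 1 + 1 + 1
11 + 1 + 1 + 1 + 1 + 1 + 1 + 1
9 + 9
…and 34 more, for 46 total.

46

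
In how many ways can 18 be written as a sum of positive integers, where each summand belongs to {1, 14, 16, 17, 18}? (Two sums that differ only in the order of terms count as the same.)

5

The partitions of 18 that satisfy the conditions:
18
17, 1
16, 1, 1
14, 1, 1, 1, 1
1, 1, 1, 1, 1, 1, 1, 1, 1, 1, 1, 1, 1, 1, 1, 1, 1, 1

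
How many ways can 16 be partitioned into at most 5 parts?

101

Counting exhaustively, 101 partitions satisfy the conditions.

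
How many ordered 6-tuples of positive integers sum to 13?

Place 5 bars in the 12 internal gaps of a row of 13 dots: C(12,5) = 792.

792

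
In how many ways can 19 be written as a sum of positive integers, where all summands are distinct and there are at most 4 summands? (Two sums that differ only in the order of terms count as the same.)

49

There are too many to list fully; the first 12 (by largest part) are:
19
18, 1
17, 2
16, 3
16, 2, 1
15, 4
15, 3, 1
14, 5
14, 4, 1
14, 3, 2
13, 6
13, 5, 1
…and 37 more, for 49 total.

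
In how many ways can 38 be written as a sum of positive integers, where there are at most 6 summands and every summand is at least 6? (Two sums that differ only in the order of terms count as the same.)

There are 126 such partitions.

126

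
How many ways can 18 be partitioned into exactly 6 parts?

A partial list (first 12 by largest part):
1 + 1 + 1 + 1 + 1 + 13
1 + 1 + 1 + 1 + 2 + 12
1 + 1 + 1 + 1 + 3 + 11
1 + 1 + 1 + 2 + 2 + 11
1 + 1 + 1 + 1 + 4 + 10
1 + 1 + 1 + 2 + 3 + 10
1 + 1 + 2 + 2 + 2 + 10
1 + 1 + 1 + 1 + 5 + 9
1 + 1 + 1 + 2 + 4 + 9
1 + 1 + 1 + 3 + 3 + 9
1 + 1 + 2 + 2 + 3 + 9
1 + 2 + 2 + 2 + 2 + 9
…and 46 more, for 58 total.

58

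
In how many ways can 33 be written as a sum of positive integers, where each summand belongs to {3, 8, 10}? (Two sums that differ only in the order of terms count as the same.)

4

The partitions of 33 that satisfy the conditions:
10 + 10 + 10 + 3
10 + 8 + 3 + 3 + 3 + 3 + 3
8 + 8 + 8 + 3 + 3 + 3
3 + 3 + 3 + 3 + 3 + 3 + 3 + 3 + 3 + 3 + 3
Counting gives 4.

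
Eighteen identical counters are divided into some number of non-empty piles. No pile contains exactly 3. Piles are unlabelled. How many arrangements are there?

Counting exhaustively, 209 partitions satisfy the conditions.

209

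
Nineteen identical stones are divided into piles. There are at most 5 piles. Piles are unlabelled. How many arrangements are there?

164

Enumerating by decreasing first part gives 164 partitions in all.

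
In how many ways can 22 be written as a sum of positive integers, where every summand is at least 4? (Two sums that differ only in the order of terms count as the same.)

There are too many to list fully; the first 12 (by largest part) are:
22
18, 4
17, 5
16, 6
15, 7
14, 8
14, 4, 4
13, 9
13, 5, 4
12, 10
12, 6, 4
12, 5, 5
…and 22 more, for 34 total.

34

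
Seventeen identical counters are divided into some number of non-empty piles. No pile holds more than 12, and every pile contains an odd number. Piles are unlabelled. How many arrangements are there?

34

A partial list (first 12 by largest part):
11,5,1
11,3,3
11,3,1,1,1
11,1,1,1,1,1,1
9,7,1
9,5,3
9,5,1,1,1
9,3,3,1,1
9,3,1,1,1,1,1
9,1,1,1,1,1,1,1,1
7,7,3
7,7,1,1,1
…and 22 more, for 34 total.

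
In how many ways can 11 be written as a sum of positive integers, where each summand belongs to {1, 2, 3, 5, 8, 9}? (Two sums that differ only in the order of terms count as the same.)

29

A partial list (first 12 by largest part):
9,2
9,1,1
8,3
8,2,1
8,1,1,1
5,5,1
5,3,3
5,3,2,1
5,3,1,1,1
5,2,2,2
5,2,2,1,1
5,2,1,1,1,1
…and 17 more, for 29 total.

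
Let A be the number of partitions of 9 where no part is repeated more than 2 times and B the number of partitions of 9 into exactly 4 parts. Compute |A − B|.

10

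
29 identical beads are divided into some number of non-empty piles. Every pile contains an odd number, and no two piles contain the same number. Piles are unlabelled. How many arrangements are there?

The partitions of 29 that satisfy the conditions:
29
25+3+1
23+5+1
21+7+1
21+5+3
19+9+1
19+7+3
17+11+1
17+9+3
17+7+5
15+13+1
15+11+3
15+9+5
13+11+5
13+9+7
13+7+5+3+1
11+9+5+3+1

17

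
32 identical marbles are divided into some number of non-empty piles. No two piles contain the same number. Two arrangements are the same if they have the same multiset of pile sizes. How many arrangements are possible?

390

Enumerating by decreasing first part gives 390 partitions in all.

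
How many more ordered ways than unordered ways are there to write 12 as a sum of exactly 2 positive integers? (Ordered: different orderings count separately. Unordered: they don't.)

Ordered (compositions into 2 parts): C(11,1) = 11.
Unordered (partitions into 2 parts): 6.
Difference: 11 − 6 = 5.

5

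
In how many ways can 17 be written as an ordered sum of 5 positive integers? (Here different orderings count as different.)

Place 4 bars in the 16 internal gaps of a row of 17 dots: C(16,4) = 1820.

1820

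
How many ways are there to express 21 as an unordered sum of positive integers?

792

Enumerating by decreasing first part gives 792 partitions in all.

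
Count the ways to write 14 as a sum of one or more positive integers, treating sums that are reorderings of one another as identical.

135

Counting exhaustively, 135 partitions satisfy the conditions.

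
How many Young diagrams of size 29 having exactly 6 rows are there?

Systematic enumeration (by largest part, then next-largest, …) yields 454.

454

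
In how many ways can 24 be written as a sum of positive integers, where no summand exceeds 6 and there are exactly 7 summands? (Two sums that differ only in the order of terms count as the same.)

49

A partial list (first 12 by largest part):
6+6+6+3+1+1+1
6+6+6+2+2+1+1
6+6+5+4+1+1+1
6+6+5+3+2+1+1
6+6+5+2+2+2+1
6+6+4+4+2+1+1
6+6+4+3+3+1+1
6+6+4+3+2+2+1
6+6+4+2+2+2+2
6+6+3+3+3+2+1
6+6+3+3+2+2+2
6+5+5+5+1+1+1
…and 37 more, for 49 total.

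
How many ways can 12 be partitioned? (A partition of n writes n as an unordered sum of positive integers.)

77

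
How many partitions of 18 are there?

Systematic enumeration (by largest part, then next-largest, …) yields 385.

385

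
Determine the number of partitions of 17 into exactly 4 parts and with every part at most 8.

Listing the qualifying partitions of 17:
8+7+1+1
8+6+2+1
8+5+3+1
8+5+2+2
8+4+4+1
8+4+3+2
8+3+3+3
7+7+2+1
7+6+3+1
7+6+2+2
7+5+4+1
7+5+3+2
7+4+4+2
7+4+3+3
6+6+4+1
6+6+3+2
6+5+5+1
6+5+4+2
6+5+3+3
6+4+4+3
5+5+5+2
5+5+4+3
5+4+4+4

23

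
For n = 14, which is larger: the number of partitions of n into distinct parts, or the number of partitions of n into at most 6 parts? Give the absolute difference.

68

Partitions of 14 into distinct parts: 22.
Partitions of 14 into at most 6 parts: 90.
|22 − 90| = 68.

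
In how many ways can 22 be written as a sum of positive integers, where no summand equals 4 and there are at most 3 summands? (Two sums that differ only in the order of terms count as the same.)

42

There are too many to list fully; the first 12 (by largest part) are:
22
21, 1
20, 2
20, 1, 1
19, 3
19, 2, 1
18, 3, 1
18, 2, 2
17, 5
17, 3, 2
16, 6
16, 5, 1
…and 30 more, for 42 total.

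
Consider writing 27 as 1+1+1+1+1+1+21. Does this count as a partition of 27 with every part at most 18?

No

The parts sum to 27, and the condition 'no summand exceeds 18' is violated.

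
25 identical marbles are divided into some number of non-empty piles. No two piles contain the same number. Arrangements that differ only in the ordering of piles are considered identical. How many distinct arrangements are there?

Enumerating by decreasing first part gives 142 partitions in all.

142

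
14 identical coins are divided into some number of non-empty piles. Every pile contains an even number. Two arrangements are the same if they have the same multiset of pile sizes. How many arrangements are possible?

15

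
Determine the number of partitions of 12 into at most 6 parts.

There are too many to list fully; the first 12 (by largest part) are:
12
11,1
10,2
10,1,1
9,3
9,2,1
9,1,1,1
8,4
8,3,1
8,2,2
8,2,1,1
8,1,1,1,1
…and 46 more, for 58 total.

58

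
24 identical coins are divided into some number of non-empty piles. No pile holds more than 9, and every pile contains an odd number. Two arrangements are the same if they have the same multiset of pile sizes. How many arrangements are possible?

74

There are 74 such partitions.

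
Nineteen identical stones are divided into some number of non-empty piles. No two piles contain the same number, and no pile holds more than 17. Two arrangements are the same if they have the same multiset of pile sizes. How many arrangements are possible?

A partial list (first 12 by largest part):
17, 2
16, 3
16, 2, 1
15, 4
15, 3, 1
14, 5
14, 4, 1
14, 3, 2
13, 6
13, 5, 1
13, 4, 2
13, 3, 2, 1
…and 40 more, for 52 total.

52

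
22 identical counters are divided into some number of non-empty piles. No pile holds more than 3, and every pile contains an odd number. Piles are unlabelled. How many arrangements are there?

8

They are:
3, 3, 3, 3, 3, 3, 3, 1
3, 3, 3, 3, 3, 3, 1, 1, 1, 1
3, 3, 3, 3, 3, 1, 1, 1, 1, 1, 1, 1
3, 3, 3, 3, 1, 1, 1, 1, 1, 1, 1, 1, 1, 1
3, 3, 3, 1, 1, 1, 1, 1, 1, 1, 1, 1, 1, 1, 1, 1
3, 3, 1, 1, 1, 1, 1, 1, 1, 1, 1, 1, 1, 1, 1, 1, 1, 1
3, 1, 1, 1, 1, 1, 1, 1, 1, 1, 1, 1, 1, 1, 1, 1, 1, 1, 1, 1
1, 1, 1, 1, 1, 1, 1, 1, 1, 1, 1, 1, 1, 1, 1, 1, 1, 1, 1, 1, 1, 1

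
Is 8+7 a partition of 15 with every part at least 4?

Yes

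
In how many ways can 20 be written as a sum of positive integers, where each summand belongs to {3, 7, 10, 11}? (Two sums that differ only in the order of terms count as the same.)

4

They are:
11,3,3,3
10,10
10,7,3
7,7,3,3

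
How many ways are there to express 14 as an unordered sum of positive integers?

135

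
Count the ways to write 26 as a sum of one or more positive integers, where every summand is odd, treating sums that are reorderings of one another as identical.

165

Direct enumeration gives 165 partitions.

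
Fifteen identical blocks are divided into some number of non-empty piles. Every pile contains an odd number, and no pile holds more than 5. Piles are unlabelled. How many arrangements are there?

The partitions of 15 that satisfy the conditions:
5+5+5
5+5+3+1+1
5+5+1+1+1+1+1
5+3+3+3+1
5+3+3+1+1+1+1
5+3+1+1+1+1+1+1+1
5+1+1+1+1+1+1+1+1+1+1
3+3+3+3+3
3+3+3+3+1+1+1
3+3+3+1+1+1+1+1+1
3+3+1+1+1+1+1+1+1+1+1
3+1+1+1+1+1+1+1+1+1+1+1+1
1+1+1+1+1+1+1+1+1+1+1+1+1+1+1
That's 13 in total.

13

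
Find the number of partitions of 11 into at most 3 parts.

Enumerating:
11
10+1
9+2
9+1+1
8+3
8+2+1
7+4
7+3+1
7+2+2
6+5
6+4+1
6+3+2
5+5+1
5+4+2
5+3+3
4+4+3
Counting gives 16.

16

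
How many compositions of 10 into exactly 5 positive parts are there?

126

By stars and bars with positive parts, the count is C(9,4) = 126.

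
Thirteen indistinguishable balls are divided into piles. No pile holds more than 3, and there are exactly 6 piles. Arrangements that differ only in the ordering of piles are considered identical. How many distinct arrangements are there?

3

Enumerating:
1, 1, 2, 3, 3, 3
1, 2, 2, 2, 3, 3
2, 2, 2, 2, 2, 3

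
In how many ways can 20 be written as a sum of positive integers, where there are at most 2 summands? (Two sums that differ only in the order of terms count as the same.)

11

Enumerating:
20
19,1
18,2
17,3
16,4
15,5
14,6
13,7
12,8
11,9
10,10
That's 11 in total.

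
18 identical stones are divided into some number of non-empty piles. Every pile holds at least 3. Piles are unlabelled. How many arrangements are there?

33

A partial list (first 12 by largest part):
18
15 + 3
14 + 4
13 + 5
12 + 6
12 + 3 + 3
11 + 7
11 + 4 + 3
10 + 8
10 + 5 + 3
10 + 4 + 4
9 + 9
…and 21 more, for 33 total.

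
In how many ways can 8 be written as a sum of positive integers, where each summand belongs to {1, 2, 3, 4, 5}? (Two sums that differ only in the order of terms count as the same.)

18

Enumerating:
5+3
5+2+1
5+1+1+1
4+4
4+3+1
4+2+2
4+2+1+1
4+1+1+1+1
3+3+2
3+3+1+1
3+2+2+1
3+2+1+1+1
3+1+1+1+1+1
2+2+2+2
2+2+2+1+1
2+2+1+1+1+1
2+1+1+1+1+1+1
1+1+1+1+1+1+1+1
That's 18 in total.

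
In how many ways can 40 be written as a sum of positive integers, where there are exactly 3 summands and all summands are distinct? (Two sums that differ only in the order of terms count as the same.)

Systematic enumeration (by largest part, then next-largest, …) yields 114.

114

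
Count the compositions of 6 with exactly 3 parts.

10

A composition of 6 into 3 positive parts is chosen by placing 2 dividers among the 5 gaps between 6 units: C(5,2) = 10.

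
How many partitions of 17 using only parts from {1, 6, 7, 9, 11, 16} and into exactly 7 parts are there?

2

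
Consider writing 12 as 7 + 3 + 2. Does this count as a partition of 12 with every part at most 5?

No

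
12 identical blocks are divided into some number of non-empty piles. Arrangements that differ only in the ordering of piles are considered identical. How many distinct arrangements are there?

77

Counting exhaustively, 77 partitions satisfy the conditions.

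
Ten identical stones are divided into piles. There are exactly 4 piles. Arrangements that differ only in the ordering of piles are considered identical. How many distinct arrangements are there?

9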